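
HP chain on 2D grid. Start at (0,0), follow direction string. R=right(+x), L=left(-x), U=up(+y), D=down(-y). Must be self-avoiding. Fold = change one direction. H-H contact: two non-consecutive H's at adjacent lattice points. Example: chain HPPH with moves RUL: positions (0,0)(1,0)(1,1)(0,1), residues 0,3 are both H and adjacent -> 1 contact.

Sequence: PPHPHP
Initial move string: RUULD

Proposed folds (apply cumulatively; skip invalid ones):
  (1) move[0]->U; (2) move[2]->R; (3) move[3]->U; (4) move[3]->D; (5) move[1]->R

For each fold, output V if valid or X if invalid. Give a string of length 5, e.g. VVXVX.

Initial: RUULD -> [(0, 0), (1, 0), (1, 1), (1, 2), (0, 2), (0, 1)]
Fold 1: move[0]->U => UUULD VALID
Fold 2: move[2]->R => UURLD INVALID (collision), skipped
Fold 3: move[3]->U => UUUUD INVALID (collision), skipped
Fold 4: move[3]->D => UUUDD INVALID (collision), skipped
Fold 5: move[1]->R => URULD INVALID (collision), skipped

Answer: VXXXX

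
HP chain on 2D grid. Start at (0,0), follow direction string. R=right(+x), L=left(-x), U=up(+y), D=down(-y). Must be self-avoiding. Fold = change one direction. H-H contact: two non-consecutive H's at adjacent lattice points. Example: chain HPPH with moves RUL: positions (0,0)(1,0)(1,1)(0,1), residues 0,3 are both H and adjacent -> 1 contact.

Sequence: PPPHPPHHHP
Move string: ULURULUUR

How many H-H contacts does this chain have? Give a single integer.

Answer: 1

Derivation:
Positions: [(0, 0), (0, 1), (-1, 1), (-1, 2), (0, 2), (0, 3), (-1, 3), (-1, 4), (-1, 5), (0, 5)]
H-H contact: residue 3 @(-1,2) - residue 6 @(-1, 3)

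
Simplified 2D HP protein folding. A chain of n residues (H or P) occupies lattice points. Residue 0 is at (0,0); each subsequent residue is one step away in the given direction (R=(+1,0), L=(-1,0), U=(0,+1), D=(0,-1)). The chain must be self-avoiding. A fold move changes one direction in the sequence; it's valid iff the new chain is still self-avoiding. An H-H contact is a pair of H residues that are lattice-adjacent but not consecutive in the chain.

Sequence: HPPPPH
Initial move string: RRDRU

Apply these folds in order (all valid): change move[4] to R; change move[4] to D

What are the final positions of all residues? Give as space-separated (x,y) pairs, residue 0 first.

Answer: (0,0) (1,0) (2,0) (2,-1) (3,-1) (3,-2)

Derivation:
Initial moves: RRDRU
Fold: move[4]->R => RRDRR (positions: [(0, 0), (1, 0), (2, 0), (2, -1), (3, -1), (4, -1)])
Fold: move[4]->D => RRDRD (positions: [(0, 0), (1, 0), (2, 0), (2, -1), (3, -1), (3, -2)])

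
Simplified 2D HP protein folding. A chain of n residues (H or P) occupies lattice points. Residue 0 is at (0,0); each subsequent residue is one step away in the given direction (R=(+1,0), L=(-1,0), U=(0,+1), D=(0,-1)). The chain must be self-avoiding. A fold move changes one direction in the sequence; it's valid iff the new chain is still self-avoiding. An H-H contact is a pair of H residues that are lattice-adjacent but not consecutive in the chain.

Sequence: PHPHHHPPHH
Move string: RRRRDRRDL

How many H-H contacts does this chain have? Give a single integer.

Answer: 0

Derivation:
Positions: [(0, 0), (1, 0), (2, 0), (3, 0), (4, 0), (4, -1), (5, -1), (6, -1), (6, -2), (5, -2)]
No H-H contacts found.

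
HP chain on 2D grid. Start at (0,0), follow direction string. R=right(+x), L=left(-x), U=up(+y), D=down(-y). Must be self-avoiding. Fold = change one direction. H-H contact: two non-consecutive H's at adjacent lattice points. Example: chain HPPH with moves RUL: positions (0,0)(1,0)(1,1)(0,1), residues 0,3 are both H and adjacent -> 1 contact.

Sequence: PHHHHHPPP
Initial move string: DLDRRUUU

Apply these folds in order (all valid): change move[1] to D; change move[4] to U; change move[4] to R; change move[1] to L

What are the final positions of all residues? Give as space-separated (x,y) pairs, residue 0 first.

Answer: (0,0) (0,-1) (-1,-1) (-1,-2) (0,-2) (1,-2) (1,-1) (1,0) (1,1)

Derivation:
Initial moves: DLDRRUUU
Fold: move[1]->D => DDDRRUUU (positions: [(0, 0), (0, -1), (0, -2), (0, -3), (1, -3), (2, -3), (2, -2), (2, -1), (2, 0)])
Fold: move[4]->U => DDDRUUUU (positions: [(0, 0), (0, -1), (0, -2), (0, -3), (1, -3), (1, -2), (1, -1), (1, 0), (1, 1)])
Fold: move[4]->R => DDDRRUUU (positions: [(0, 0), (0, -1), (0, -2), (0, -3), (1, -3), (2, -3), (2, -2), (2, -1), (2, 0)])
Fold: move[1]->L => DLDRRUUU (positions: [(0, 0), (0, -1), (-1, -1), (-1, -2), (0, -2), (1, -2), (1, -1), (1, 0), (1, 1)])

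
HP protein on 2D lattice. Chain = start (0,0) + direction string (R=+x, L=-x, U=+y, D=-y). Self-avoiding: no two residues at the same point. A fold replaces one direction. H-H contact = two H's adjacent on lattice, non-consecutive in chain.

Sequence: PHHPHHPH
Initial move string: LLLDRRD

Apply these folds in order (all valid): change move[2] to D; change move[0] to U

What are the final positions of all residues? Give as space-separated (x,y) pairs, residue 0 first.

Answer: (0,0) (0,1) (-1,1) (-1,0) (-1,-1) (0,-1) (1,-1) (1,-2)

Derivation:
Initial moves: LLLDRRD
Fold: move[2]->D => LLDDRRD (positions: [(0, 0), (-1, 0), (-2, 0), (-2, -1), (-2, -2), (-1, -2), (0, -2), (0, -3)])
Fold: move[0]->U => ULDDRRD (positions: [(0, 0), (0, 1), (-1, 1), (-1, 0), (-1, -1), (0, -1), (1, -1), (1, -2)])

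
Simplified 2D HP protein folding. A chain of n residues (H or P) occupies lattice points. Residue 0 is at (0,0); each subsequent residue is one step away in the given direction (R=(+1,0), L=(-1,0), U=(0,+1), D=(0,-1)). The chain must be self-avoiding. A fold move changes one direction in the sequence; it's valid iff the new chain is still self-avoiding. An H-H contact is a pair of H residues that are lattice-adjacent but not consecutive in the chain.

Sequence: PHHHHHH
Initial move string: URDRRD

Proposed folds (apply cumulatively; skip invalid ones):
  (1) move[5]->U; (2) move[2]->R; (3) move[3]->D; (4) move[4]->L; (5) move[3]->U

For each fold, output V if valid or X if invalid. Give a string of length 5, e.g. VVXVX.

Initial: URDRRD -> [(0, 0), (0, 1), (1, 1), (1, 0), (2, 0), (3, 0), (3, -1)]
Fold 1: move[5]->U => URDRRU VALID
Fold 2: move[2]->R => URRRRU VALID
Fold 3: move[3]->D => URRDRU VALID
Fold 4: move[4]->L => URRDLU INVALID (collision), skipped
Fold 5: move[3]->U => URRURU VALID

Answer: VVVXV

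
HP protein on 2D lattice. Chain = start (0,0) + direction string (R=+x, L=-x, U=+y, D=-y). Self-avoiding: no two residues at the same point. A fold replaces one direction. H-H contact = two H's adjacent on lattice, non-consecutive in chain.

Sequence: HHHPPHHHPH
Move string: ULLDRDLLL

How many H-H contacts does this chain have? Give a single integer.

Positions: [(0, 0), (0, 1), (-1, 1), (-2, 1), (-2, 0), (-1, 0), (-1, -1), (-2, -1), (-3, -1), (-4, -1)]
H-H contact: residue 0 @(0,0) - residue 5 @(-1, 0)
H-H contact: residue 2 @(-1,1) - residue 5 @(-1, 0)

Answer: 2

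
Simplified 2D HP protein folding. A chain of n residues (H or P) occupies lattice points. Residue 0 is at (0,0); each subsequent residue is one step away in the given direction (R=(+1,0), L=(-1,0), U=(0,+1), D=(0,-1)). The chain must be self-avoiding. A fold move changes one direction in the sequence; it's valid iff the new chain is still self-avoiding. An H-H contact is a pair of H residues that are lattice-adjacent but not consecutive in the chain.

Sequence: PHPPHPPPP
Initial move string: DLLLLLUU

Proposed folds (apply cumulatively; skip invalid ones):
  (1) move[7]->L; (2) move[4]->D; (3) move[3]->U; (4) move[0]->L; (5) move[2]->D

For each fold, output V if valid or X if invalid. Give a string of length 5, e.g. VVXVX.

Answer: VVXVV

Derivation:
Initial: DLLLLLUU -> [(0, 0), (0, -1), (-1, -1), (-2, -1), (-3, -1), (-4, -1), (-5, -1), (-5, 0), (-5, 1)]
Fold 1: move[7]->L => DLLLLLUL VALID
Fold 2: move[4]->D => DLLLDLUL VALID
Fold 3: move[3]->U => DLLUDLUL INVALID (collision), skipped
Fold 4: move[0]->L => LLLLDLUL VALID
Fold 5: move[2]->D => LLDLDLUL VALID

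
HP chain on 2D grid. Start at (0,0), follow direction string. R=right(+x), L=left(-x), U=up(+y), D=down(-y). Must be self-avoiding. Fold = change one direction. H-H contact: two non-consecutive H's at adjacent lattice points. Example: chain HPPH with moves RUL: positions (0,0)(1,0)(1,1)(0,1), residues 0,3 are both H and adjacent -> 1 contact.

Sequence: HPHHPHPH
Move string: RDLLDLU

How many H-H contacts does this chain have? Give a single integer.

Positions: [(0, 0), (1, 0), (1, -1), (0, -1), (-1, -1), (-1, -2), (-2, -2), (-2, -1)]
H-H contact: residue 0 @(0,0) - residue 3 @(0, -1)

Answer: 1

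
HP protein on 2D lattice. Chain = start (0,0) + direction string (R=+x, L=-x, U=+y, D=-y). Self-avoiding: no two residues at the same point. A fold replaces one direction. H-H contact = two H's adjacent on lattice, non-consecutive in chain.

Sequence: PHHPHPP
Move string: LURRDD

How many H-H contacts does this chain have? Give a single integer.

Answer: 0

Derivation:
Positions: [(0, 0), (-1, 0), (-1, 1), (0, 1), (1, 1), (1, 0), (1, -1)]
No H-H contacts found.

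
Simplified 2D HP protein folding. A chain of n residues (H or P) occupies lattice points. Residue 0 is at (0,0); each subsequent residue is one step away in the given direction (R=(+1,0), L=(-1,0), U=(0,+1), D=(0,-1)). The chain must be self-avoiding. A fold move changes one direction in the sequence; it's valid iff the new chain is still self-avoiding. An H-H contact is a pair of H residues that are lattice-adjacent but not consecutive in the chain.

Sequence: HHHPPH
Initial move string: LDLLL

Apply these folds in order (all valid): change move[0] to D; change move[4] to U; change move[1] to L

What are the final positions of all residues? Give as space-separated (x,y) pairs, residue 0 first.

Answer: (0,0) (0,-1) (-1,-1) (-2,-1) (-3,-1) (-3,0)

Derivation:
Initial moves: LDLLL
Fold: move[0]->D => DDLLL (positions: [(0, 0), (0, -1), (0, -2), (-1, -2), (-2, -2), (-3, -2)])
Fold: move[4]->U => DDLLU (positions: [(0, 0), (0, -1), (0, -2), (-1, -2), (-2, -2), (-2, -1)])
Fold: move[1]->L => DLLLU (positions: [(0, 0), (0, -1), (-1, -1), (-2, -1), (-3, -1), (-3, 0)])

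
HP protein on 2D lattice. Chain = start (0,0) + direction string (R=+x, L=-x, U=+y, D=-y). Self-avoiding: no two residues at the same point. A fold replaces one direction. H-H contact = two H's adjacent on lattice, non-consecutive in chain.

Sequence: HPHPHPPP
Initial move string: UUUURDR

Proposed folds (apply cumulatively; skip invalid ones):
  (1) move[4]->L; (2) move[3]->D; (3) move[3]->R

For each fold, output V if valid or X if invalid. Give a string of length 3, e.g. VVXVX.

Answer: XXV

Derivation:
Initial: UUUURDR -> [(0, 0), (0, 1), (0, 2), (0, 3), (0, 4), (1, 4), (1, 3), (2, 3)]
Fold 1: move[4]->L => UUUULDR INVALID (collision), skipped
Fold 2: move[3]->D => UUUDRDR INVALID (collision), skipped
Fold 3: move[3]->R => UUURRDR VALID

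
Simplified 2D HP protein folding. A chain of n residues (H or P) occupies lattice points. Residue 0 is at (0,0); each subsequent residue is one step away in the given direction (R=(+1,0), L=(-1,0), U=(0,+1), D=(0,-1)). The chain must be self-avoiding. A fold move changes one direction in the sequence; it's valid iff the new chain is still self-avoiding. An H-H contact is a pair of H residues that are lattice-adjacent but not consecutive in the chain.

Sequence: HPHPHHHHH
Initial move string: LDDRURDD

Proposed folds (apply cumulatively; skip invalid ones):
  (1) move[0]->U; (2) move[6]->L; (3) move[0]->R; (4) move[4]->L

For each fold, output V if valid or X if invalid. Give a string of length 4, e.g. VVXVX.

Initial: LDDRURDD -> [(0, 0), (-1, 0), (-1, -1), (-1, -2), (0, -2), (0, -1), (1, -1), (1, -2), (1, -3)]
Fold 1: move[0]->U => UDDRURDD INVALID (collision), skipped
Fold 2: move[6]->L => LDDRURLD INVALID (collision), skipped
Fold 3: move[0]->R => RDDRURDD VALID
Fold 4: move[4]->L => RDDRLRDD INVALID (collision), skipped

Answer: XXVX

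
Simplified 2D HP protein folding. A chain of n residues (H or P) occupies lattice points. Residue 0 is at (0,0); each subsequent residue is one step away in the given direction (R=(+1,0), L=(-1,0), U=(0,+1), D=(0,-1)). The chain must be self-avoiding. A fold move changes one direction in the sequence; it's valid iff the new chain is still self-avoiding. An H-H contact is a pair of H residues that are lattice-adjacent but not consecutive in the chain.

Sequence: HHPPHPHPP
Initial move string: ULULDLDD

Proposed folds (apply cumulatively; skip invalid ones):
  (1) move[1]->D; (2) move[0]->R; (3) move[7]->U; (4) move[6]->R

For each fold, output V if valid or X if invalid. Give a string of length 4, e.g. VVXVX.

Answer: XXXX

Derivation:
Initial: ULULDLDD -> [(0, 0), (0, 1), (-1, 1), (-1, 2), (-2, 2), (-2, 1), (-3, 1), (-3, 0), (-3, -1)]
Fold 1: move[1]->D => UDULDLDD INVALID (collision), skipped
Fold 2: move[0]->R => RLULDLDD INVALID (collision), skipped
Fold 3: move[7]->U => ULULDLDU INVALID (collision), skipped
Fold 4: move[6]->R => ULULDLRD INVALID (collision), skipped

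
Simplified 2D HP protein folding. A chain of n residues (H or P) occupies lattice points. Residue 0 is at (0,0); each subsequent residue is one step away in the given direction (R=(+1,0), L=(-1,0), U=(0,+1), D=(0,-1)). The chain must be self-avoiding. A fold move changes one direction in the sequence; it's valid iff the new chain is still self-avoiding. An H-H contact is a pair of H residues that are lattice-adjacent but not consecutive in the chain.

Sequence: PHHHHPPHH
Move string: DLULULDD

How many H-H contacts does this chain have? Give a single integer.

Positions: [(0, 0), (0, -1), (-1, -1), (-1, 0), (-2, 0), (-2, 1), (-3, 1), (-3, 0), (-3, -1)]
H-H contact: residue 4 @(-2,0) - residue 7 @(-3, 0)

Answer: 1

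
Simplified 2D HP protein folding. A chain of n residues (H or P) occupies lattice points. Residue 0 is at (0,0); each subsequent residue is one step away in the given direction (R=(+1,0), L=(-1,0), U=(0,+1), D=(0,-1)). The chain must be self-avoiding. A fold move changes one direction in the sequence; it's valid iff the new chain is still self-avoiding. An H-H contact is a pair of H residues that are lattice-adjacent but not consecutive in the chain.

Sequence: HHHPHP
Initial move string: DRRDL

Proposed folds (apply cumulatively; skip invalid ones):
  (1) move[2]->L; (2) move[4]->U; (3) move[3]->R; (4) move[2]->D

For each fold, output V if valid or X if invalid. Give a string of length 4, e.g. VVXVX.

Answer: XXXV

Derivation:
Initial: DRRDL -> [(0, 0), (0, -1), (1, -1), (2, -1), (2, -2), (1, -2)]
Fold 1: move[2]->L => DRLDL INVALID (collision), skipped
Fold 2: move[4]->U => DRRDU INVALID (collision), skipped
Fold 3: move[3]->R => DRRRL INVALID (collision), skipped
Fold 4: move[2]->D => DRDDL VALID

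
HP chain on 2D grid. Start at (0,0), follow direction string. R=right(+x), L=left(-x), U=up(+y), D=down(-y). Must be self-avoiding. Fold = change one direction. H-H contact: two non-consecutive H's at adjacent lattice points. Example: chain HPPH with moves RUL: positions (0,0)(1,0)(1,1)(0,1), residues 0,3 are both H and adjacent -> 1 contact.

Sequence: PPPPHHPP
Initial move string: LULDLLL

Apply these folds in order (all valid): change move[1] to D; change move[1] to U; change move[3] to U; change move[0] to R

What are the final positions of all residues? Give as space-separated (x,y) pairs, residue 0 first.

Initial moves: LULDLLL
Fold: move[1]->D => LDLDLLL (positions: [(0, 0), (-1, 0), (-1, -1), (-2, -1), (-2, -2), (-3, -2), (-4, -2), (-5, -2)])
Fold: move[1]->U => LULDLLL (positions: [(0, 0), (-1, 0), (-1, 1), (-2, 1), (-2, 0), (-3, 0), (-4, 0), (-5, 0)])
Fold: move[3]->U => LULULLL (positions: [(0, 0), (-1, 0), (-1, 1), (-2, 1), (-2, 2), (-3, 2), (-4, 2), (-5, 2)])
Fold: move[0]->R => RULULLL (positions: [(0, 0), (1, 0), (1, 1), (0, 1), (0, 2), (-1, 2), (-2, 2), (-3, 2)])

Answer: (0,0) (1,0) (1,1) (0,1) (0,2) (-1,2) (-2,2) (-3,2)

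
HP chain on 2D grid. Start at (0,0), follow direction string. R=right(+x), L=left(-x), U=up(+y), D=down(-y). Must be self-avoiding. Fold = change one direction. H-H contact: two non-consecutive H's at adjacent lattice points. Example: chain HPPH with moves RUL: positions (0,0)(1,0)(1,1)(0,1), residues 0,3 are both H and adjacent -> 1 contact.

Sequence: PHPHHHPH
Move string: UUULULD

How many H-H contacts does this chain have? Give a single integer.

Positions: [(0, 0), (0, 1), (0, 2), (0, 3), (-1, 3), (-1, 4), (-2, 4), (-2, 3)]
H-H contact: residue 4 @(-1,3) - residue 7 @(-2, 3)

Answer: 1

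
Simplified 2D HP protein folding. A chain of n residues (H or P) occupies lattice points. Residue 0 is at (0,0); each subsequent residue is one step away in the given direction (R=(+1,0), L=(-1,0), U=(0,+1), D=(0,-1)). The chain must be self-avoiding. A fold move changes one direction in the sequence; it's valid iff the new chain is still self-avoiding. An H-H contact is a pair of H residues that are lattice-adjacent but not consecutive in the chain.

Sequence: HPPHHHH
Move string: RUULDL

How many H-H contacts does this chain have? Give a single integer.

Positions: [(0, 0), (1, 0), (1, 1), (1, 2), (0, 2), (0, 1), (-1, 1)]
H-H contact: residue 0 @(0,0) - residue 5 @(0, 1)

Answer: 1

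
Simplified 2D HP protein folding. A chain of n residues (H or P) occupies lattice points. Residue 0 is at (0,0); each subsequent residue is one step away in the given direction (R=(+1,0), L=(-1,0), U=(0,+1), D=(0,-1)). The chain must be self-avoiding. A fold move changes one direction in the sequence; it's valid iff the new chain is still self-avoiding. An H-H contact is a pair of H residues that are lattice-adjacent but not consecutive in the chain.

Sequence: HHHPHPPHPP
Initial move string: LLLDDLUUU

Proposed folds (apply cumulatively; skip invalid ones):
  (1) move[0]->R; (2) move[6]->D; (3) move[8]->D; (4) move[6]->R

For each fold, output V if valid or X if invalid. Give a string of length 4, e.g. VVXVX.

Answer: XXXX

Derivation:
Initial: LLLDDLUUU -> [(0, 0), (-1, 0), (-2, 0), (-3, 0), (-3, -1), (-3, -2), (-4, -2), (-4, -1), (-4, 0), (-4, 1)]
Fold 1: move[0]->R => RLLDDLUUU INVALID (collision), skipped
Fold 2: move[6]->D => LLLDDLDUU INVALID (collision), skipped
Fold 3: move[8]->D => LLLDDLUUD INVALID (collision), skipped
Fold 4: move[6]->R => LLLDDLRUU INVALID (collision), skipped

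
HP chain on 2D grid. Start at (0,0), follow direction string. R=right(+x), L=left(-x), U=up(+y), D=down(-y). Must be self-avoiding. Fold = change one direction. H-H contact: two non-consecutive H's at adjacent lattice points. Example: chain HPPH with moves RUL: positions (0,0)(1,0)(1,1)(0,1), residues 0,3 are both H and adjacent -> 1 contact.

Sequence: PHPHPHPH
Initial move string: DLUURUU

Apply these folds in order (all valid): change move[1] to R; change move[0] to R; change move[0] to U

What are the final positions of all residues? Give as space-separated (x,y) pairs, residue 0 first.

Answer: (0,0) (0,1) (1,1) (1,2) (1,3) (2,3) (2,4) (2,5)

Derivation:
Initial moves: DLUURUU
Fold: move[1]->R => DRUURUU (positions: [(0, 0), (0, -1), (1, -1), (1, 0), (1, 1), (2, 1), (2, 2), (2, 3)])
Fold: move[0]->R => RRUURUU (positions: [(0, 0), (1, 0), (2, 0), (2, 1), (2, 2), (3, 2), (3, 3), (3, 4)])
Fold: move[0]->U => URUURUU (positions: [(0, 0), (0, 1), (1, 1), (1, 2), (1, 3), (2, 3), (2, 4), (2, 5)])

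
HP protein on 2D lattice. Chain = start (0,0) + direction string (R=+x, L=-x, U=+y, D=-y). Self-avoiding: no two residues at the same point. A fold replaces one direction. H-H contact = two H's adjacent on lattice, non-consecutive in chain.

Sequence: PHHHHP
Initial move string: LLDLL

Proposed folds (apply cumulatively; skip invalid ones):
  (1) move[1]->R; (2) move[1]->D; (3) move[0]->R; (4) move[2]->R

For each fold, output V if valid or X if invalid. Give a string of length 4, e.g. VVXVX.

Initial: LLDLL -> [(0, 0), (-1, 0), (-2, 0), (-2, -1), (-3, -1), (-4, -1)]
Fold 1: move[1]->R => LRDLL INVALID (collision), skipped
Fold 2: move[1]->D => LDDLL VALID
Fold 3: move[0]->R => RDDLL VALID
Fold 4: move[2]->R => RDRLL INVALID (collision), skipped

Answer: XVVX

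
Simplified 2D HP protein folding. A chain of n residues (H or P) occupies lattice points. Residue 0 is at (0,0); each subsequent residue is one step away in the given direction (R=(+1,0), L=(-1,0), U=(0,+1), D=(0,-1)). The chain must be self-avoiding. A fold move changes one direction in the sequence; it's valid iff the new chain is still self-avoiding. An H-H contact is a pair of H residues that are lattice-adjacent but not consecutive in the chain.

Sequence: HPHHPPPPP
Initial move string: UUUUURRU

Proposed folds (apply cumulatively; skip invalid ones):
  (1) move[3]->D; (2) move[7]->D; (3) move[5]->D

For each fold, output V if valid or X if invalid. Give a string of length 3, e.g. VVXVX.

Answer: XVX

Derivation:
Initial: UUUUURRU -> [(0, 0), (0, 1), (0, 2), (0, 3), (0, 4), (0, 5), (1, 5), (2, 5), (2, 6)]
Fold 1: move[3]->D => UUUDURRU INVALID (collision), skipped
Fold 2: move[7]->D => UUUUURRD VALID
Fold 3: move[5]->D => UUUUUDRD INVALID (collision), skipped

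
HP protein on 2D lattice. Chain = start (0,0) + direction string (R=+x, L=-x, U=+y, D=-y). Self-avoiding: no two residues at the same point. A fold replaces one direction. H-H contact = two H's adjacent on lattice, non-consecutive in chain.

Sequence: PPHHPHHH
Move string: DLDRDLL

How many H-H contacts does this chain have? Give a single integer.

Positions: [(0, 0), (0, -1), (-1, -1), (-1, -2), (0, -2), (0, -3), (-1, -3), (-2, -3)]
H-H contact: residue 3 @(-1,-2) - residue 6 @(-1, -3)

Answer: 1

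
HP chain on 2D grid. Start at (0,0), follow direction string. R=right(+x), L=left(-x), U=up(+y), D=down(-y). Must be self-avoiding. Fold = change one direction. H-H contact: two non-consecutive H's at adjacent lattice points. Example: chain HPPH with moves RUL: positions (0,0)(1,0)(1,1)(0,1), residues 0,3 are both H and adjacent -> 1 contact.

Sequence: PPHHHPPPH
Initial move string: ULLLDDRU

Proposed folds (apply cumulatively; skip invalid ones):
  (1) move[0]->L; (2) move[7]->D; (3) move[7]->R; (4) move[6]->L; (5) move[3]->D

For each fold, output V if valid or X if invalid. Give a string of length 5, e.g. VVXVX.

Initial: ULLLDDRU -> [(0, 0), (0, 1), (-1, 1), (-2, 1), (-3, 1), (-3, 0), (-3, -1), (-2, -1), (-2, 0)]
Fold 1: move[0]->L => LLLLDDRU VALID
Fold 2: move[7]->D => LLLLDDRD VALID
Fold 3: move[7]->R => LLLLDDRR VALID
Fold 4: move[6]->L => LLLLDDLR INVALID (collision), skipped
Fold 5: move[3]->D => LLLDDDRR VALID

Answer: VVVXV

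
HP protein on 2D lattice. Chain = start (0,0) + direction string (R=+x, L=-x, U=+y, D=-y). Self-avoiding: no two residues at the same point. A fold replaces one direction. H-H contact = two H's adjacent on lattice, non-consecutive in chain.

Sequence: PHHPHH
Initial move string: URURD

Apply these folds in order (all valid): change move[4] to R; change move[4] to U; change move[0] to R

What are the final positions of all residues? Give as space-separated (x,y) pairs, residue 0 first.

Answer: (0,0) (1,0) (2,0) (2,1) (3,1) (3,2)

Derivation:
Initial moves: URURD
Fold: move[4]->R => URURR (positions: [(0, 0), (0, 1), (1, 1), (1, 2), (2, 2), (3, 2)])
Fold: move[4]->U => URURU (positions: [(0, 0), (0, 1), (1, 1), (1, 2), (2, 2), (2, 3)])
Fold: move[0]->R => RRURU (positions: [(0, 0), (1, 0), (2, 0), (2, 1), (3, 1), (3, 2)])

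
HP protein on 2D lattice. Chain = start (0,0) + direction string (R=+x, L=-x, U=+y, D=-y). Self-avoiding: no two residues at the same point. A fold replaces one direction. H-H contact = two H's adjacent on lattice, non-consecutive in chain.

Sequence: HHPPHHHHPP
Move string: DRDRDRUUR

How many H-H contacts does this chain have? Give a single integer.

Positions: [(0, 0), (0, -1), (1, -1), (1, -2), (2, -2), (2, -3), (3, -3), (3, -2), (3, -1), (4, -1)]
H-H contact: residue 4 @(2,-2) - residue 7 @(3, -2)

Answer: 1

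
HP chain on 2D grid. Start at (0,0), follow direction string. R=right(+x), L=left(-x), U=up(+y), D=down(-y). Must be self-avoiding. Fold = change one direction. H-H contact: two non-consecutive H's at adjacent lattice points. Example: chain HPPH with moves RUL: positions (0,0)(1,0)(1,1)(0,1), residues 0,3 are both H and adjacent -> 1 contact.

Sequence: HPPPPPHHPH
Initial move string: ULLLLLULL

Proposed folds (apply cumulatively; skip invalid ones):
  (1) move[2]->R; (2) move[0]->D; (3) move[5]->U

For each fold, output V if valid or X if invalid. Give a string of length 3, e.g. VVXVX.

Initial: ULLLLLULL -> [(0, 0), (0, 1), (-1, 1), (-2, 1), (-3, 1), (-4, 1), (-5, 1), (-5, 2), (-6, 2), (-7, 2)]
Fold 1: move[2]->R => ULRLLLULL INVALID (collision), skipped
Fold 2: move[0]->D => DLLLLLULL VALID
Fold 3: move[5]->U => DLLLLUULL VALID

Answer: XVV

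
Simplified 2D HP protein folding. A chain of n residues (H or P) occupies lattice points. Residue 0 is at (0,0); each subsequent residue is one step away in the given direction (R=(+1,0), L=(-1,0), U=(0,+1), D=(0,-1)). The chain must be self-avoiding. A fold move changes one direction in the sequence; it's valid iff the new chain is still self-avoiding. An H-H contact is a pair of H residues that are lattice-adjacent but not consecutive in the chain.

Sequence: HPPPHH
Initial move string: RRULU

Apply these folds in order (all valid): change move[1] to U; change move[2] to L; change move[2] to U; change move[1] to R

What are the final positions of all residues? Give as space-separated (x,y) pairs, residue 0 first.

Answer: (0,0) (1,0) (2,0) (2,1) (1,1) (1,2)

Derivation:
Initial moves: RRULU
Fold: move[1]->U => RUULU (positions: [(0, 0), (1, 0), (1, 1), (1, 2), (0, 2), (0, 3)])
Fold: move[2]->L => RULLU (positions: [(0, 0), (1, 0), (1, 1), (0, 1), (-1, 1), (-1, 2)])
Fold: move[2]->U => RUULU (positions: [(0, 0), (1, 0), (1, 1), (1, 2), (0, 2), (0, 3)])
Fold: move[1]->R => RRULU (positions: [(0, 0), (1, 0), (2, 0), (2, 1), (1, 1), (1, 2)])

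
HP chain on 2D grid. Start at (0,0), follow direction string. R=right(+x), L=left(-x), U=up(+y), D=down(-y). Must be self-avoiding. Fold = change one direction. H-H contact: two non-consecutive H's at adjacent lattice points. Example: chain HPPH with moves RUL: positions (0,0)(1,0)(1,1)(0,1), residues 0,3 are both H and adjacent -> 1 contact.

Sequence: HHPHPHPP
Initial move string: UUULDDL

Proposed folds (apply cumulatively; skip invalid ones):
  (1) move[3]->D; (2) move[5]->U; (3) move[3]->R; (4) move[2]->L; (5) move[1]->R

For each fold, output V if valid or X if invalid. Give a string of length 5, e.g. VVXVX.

Initial: UUULDDL -> [(0, 0), (0, 1), (0, 2), (0, 3), (-1, 3), (-1, 2), (-1, 1), (-2, 1)]
Fold 1: move[3]->D => UUUDDDL INVALID (collision), skipped
Fold 2: move[5]->U => UUULDUL INVALID (collision), skipped
Fold 3: move[3]->R => UUURDDL INVALID (collision), skipped
Fold 4: move[2]->L => UULLDDL VALID
Fold 5: move[1]->R => URLLDDL INVALID (collision), skipped

Answer: XXXVX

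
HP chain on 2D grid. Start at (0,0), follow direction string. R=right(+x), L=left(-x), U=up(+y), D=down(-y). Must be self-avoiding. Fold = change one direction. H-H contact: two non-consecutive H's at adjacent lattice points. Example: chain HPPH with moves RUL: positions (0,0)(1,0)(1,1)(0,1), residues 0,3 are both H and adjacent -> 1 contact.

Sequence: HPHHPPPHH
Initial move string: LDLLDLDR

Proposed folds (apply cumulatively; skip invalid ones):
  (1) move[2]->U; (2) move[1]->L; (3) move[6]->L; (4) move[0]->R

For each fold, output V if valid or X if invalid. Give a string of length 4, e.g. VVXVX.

Answer: XVXX

Derivation:
Initial: LDLLDLDR -> [(0, 0), (-1, 0), (-1, -1), (-2, -1), (-3, -1), (-3, -2), (-4, -2), (-4, -3), (-3, -3)]
Fold 1: move[2]->U => LDULDLDR INVALID (collision), skipped
Fold 2: move[1]->L => LLLLDLDR VALID
Fold 3: move[6]->L => LLLLDLLR INVALID (collision), skipped
Fold 4: move[0]->R => RLLLDLDR INVALID (collision), skipped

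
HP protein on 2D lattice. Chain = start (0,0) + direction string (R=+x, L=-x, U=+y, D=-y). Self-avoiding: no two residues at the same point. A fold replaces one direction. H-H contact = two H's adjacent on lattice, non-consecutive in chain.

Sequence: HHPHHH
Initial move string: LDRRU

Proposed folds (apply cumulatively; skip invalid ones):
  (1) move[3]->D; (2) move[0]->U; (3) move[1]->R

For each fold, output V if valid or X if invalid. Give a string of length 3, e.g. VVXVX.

Initial: LDRRU -> [(0, 0), (-1, 0), (-1, -1), (0, -1), (1, -1), (1, 0)]
Fold 1: move[3]->D => LDRDU INVALID (collision), skipped
Fold 2: move[0]->U => UDRRU INVALID (collision), skipped
Fold 3: move[1]->R => LRRRU INVALID (collision), skipped

Answer: XXX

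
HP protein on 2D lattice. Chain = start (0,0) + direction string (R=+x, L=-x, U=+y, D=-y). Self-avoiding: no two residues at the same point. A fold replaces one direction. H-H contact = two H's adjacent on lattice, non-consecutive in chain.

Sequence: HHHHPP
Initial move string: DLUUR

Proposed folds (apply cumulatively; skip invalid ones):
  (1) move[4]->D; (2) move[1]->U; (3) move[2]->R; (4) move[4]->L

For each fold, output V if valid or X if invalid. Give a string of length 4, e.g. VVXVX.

Initial: DLUUR -> [(0, 0), (0, -1), (-1, -1), (-1, 0), (-1, 1), (0, 1)]
Fold 1: move[4]->D => DLUUD INVALID (collision), skipped
Fold 2: move[1]->U => DUUUR INVALID (collision), skipped
Fold 3: move[2]->R => DLRUR INVALID (collision), skipped
Fold 4: move[4]->L => DLUUL VALID

Answer: XXXV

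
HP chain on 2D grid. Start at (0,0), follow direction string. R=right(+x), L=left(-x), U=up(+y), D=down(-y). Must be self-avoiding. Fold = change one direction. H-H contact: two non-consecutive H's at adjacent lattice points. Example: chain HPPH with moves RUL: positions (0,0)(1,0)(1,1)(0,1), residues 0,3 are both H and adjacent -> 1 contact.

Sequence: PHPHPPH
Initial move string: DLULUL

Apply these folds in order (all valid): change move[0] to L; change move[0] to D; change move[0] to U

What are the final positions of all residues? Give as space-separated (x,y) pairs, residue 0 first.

Answer: (0,0) (0,1) (-1,1) (-1,2) (-2,2) (-2,3) (-3,3)

Derivation:
Initial moves: DLULUL
Fold: move[0]->L => LLULUL (positions: [(0, 0), (-1, 0), (-2, 0), (-2, 1), (-3, 1), (-3, 2), (-4, 2)])
Fold: move[0]->D => DLULUL (positions: [(0, 0), (0, -1), (-1, -1), (-1, 0), (-2, 0), (-2, 1), (-3, 1)])
Fold: move[0]->U => ULULUL (positions: [(0, 0), (0, 1), (-1, 1), (-1, 2), (-2, 2), (-2, 3), (-3, 3)])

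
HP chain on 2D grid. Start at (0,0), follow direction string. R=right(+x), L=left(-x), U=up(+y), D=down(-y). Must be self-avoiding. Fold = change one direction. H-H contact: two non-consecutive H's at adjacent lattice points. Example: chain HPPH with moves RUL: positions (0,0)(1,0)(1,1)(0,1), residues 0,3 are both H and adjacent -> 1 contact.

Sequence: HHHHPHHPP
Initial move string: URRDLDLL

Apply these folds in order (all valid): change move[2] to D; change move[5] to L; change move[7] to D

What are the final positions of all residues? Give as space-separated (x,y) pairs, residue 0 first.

Answer: (0,0) (0,1) (1,1) (1,0) (1,-1) (0,-1) (-1,-1) (-2,-1) (-2,-2)

Derivation:
Initial moves: URRDLDLL
Fold: move[2]->D => URDDLDLL (positions: [(0, 0), (0, 1), (1, 1), (1, 0), (1, -1), (0, -1), (0, -2), (-1, -2), (-2, -2)])
Fold: move[5]->L => URDDLLLL (positions: [(0, 0), (0, 1), (1, 1), (1, 0), (1, -1), (0, -1), (-1, -1), (-2, -1), (-3, -1)])
Fold: move[7]->D => URDDLLLD (positions: [(0, 0), (0, 1), (1, 1), (1, 0), (1, -1), (0, -1), (-1, -1), (-2, -1), (-2, -2)])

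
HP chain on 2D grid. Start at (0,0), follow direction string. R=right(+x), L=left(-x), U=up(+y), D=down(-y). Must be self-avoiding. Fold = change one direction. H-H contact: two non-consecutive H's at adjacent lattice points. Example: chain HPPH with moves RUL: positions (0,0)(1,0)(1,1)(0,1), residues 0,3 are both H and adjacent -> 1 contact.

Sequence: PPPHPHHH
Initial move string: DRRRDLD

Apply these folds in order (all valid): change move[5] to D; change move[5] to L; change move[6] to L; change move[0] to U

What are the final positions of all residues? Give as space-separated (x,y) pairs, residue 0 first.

Initial moves: DRRRDLD
Fold: move[5]->D => DRRRDDD (positions: [(0, 0), (0, -1), (1, -1), (2, -1), (3, -1), (3, -2), (3, -3), (3, -4)])
Fold: move[5]->L => DRRRDLD (positions: [(0, 0), (0, -1), (1, -1), (2, -1), (3, -1), (3, -2), (2, -2), (2, -3)])
Fold: move[6]->L => DRRRDLL (positions: [(0, 0), (0, -1), (1, -1), (2, -1), (3, -1), (3, -2), (2, -2), (1, -2)])
Fold: move[0]->U => URRRDLL (positions: [(0, 0), (0, 1), (1, 1), (2, 1), (3, 1), (3, 0), (2, 0), (1, 0)])

Answer: (0,0) (0,1) (1,1) (2,1) (3,1) (3,0) (2,0) (1,0)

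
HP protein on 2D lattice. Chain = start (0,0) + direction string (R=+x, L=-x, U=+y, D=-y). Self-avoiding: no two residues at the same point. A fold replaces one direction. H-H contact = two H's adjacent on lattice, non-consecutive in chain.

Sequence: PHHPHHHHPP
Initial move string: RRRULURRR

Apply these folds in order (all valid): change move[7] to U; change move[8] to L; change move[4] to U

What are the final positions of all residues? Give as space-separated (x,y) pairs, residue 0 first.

Answer: (0,0) (1,0) (2,0) (3,0) (3,1) (3,2) (3,3) (4,3) (4,4) (3,4)

Derivation:
Initial moves: RRRULURRR
Fold: move[7]->U => RRRULURUR (positions: [(0, 0), (1, 0), (2, 0), (3, 0), (3, 1), (2, 1), (2, 2), (3, 2), (3, 3), (4, 3)])
Fold: move[8]->L => RRRULURUL (positions: [(0, 0), (1, 0), (2, 0), (3, 0), (3, 1), (2, 1), (2, 2), (3, 2), (3, 3), (2, 3)])
Fold: move[4]->U => RRRUUURUL (positions: [(0, 0), (1, 0), (2, 0), (3, 0), (3, 1), (3, 2), (3, 3), (4, 3), (4, 4), (3, 4)])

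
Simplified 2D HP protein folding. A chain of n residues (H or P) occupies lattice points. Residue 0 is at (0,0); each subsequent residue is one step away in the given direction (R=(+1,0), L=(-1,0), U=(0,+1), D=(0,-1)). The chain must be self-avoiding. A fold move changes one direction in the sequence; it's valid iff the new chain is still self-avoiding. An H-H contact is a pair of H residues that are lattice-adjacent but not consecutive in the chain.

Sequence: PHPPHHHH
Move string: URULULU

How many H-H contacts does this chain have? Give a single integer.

Answer: 1

Derivation:
Positions: [(0, 0), (0, 1), (1, 1), (1, 2), (0, 2), (0, 3), (-1, 3), (-1, 4)]
H-H contact: residue 1 @(0,1) - residue 4 @(0, 2)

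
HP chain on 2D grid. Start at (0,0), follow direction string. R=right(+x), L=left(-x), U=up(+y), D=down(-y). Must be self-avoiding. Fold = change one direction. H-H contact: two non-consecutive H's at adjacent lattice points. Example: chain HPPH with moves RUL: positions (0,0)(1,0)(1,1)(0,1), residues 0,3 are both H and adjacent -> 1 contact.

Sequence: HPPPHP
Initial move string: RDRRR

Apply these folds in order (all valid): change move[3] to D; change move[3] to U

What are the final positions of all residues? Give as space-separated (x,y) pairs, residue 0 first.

Initial moves: RDRRR
Fold: move[3]->D => RDRDR (positions: [(0, 0), (1, 0), (1, -1), (2, -1), (2, -2), (3, -2)])
Fold: move[3]->U => RDRUR (positions: [(0, 0), (1, 0), (1, -1), (2, -1), (2, 0), (3, 0)])

Answer: (0,0) (1,0) (1,-1) (2,-1) (2,0) (3,0)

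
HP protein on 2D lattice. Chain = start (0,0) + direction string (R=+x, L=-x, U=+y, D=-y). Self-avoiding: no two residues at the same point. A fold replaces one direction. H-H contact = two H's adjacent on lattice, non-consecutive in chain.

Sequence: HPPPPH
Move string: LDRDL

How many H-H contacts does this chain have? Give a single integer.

Answer: 0

Derivation:
Positions: [(0, 0), (-1, 0), (-1, -1), (0, -1), (0, -2), (-1, -2)]
No H-H contacts found.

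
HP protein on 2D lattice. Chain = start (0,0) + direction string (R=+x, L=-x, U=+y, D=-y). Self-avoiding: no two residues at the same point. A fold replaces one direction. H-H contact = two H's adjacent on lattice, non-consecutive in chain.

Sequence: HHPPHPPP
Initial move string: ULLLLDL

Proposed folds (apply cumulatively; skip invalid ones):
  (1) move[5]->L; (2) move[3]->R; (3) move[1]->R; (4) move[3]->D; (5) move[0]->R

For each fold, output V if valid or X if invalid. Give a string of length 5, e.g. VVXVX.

Answer: VXXVX

Derivation:
Initial: ULLLLDL -> [(0, 0), (0, 1), (-1, 1), (-2, 1), (-3, 1), (-4, 1), (-4, 0), (-5, 0)]
Fold 1: move[5]->L => ULLLLLL VALID
Fold 2: move[3]->R => ULLRLLL INVALID (collision), skipped
Fold 3: move[1]->R => URLLLLL INVALID (collision), skipped
Fold 4: move[3]->D => ULLDLLL VALID
Fold 5: move[0]->R => RLLDLLL INVALID (collision), skipped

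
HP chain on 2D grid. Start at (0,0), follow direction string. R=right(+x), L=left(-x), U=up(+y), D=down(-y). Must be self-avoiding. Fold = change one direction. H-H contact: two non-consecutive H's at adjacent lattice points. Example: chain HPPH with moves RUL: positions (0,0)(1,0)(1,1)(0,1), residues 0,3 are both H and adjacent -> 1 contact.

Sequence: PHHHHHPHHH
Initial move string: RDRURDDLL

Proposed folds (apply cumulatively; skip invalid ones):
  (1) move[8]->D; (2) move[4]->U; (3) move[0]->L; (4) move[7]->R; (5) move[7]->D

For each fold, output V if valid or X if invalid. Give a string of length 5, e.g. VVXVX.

Initial: RDRURDDLL -> [(0, 0), (1, 0), (1, -1), (2, -1), (2, 0), (3, 0), (3, -1), (3, -2), (2, -2), (1, -2)]
Fold 1: move[8]->D => RDRURDDLD VALID
Fold 2: move[4]->U => RDRUUDDLD INVALID (collision), skipped
Fold 3: move[0]->L => LDRURDDLD INVALID (collision), skipped
Fold 4: move[7]->R => RDRURDDRD VALID
Fold 5: move[7]->D => RDRURDDDD VALID

Answer: VXXVV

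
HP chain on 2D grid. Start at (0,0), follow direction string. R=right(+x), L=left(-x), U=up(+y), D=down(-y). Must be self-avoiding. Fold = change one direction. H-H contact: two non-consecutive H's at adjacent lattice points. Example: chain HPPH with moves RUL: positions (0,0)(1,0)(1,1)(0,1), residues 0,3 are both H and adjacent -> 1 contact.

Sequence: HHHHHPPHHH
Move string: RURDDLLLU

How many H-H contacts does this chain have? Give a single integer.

Positions: [(0, 0), (1, 0), (1, 1), (2, 1), (2, 0), (2, -1), (1, -1), (0, -1), (-1, -1), (-1, 0)]
H-H contact: residue 0 @(0,0) - residue 9 @(-1, 0)
H-H contact: residue 0 @(0,0) - residue 7 @(0, -1)
H-H contact: residue 1 @(1,0) - residue 4 @(2, 0)

Answer: 3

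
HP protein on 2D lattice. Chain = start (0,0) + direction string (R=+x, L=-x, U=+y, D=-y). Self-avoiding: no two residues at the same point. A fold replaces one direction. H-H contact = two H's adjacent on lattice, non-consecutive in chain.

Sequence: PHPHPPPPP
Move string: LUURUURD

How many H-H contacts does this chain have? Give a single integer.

Answer: 0

Derivation:
Positions: [(0, 0), (-1, 0), (-1, 1), (-1, 2), (0, 2), (0, 3), (0, 4), (1, 4), (1, 3)]
No H-H contacts found.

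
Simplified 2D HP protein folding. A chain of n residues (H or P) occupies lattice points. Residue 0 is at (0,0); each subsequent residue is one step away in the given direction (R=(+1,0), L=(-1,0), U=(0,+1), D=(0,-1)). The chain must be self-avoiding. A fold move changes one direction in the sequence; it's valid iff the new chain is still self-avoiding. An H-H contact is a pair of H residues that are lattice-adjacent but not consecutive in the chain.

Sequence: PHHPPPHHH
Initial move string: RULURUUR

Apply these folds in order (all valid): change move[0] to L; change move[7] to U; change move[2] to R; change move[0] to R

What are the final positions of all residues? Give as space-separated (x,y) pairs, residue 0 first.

Initial moves: RULURUUR
Fold: move[0]->L => LULURUUR (positions: [(0, 0), (-1, 0), (-1, 1), (-2, 1), (-2, 2), (-1, 2), (-1, 3), (-1, 4), (0, 4)])
Fold: move[7]->U => LULURUUU (positions: [(0, 0), (-1, 0), (-1, 1), (-2, 1), (-2, 2), (-1, 2), (-1, 3), (-1, 4), (-1, 5)])
Fold: move[2]->R => LURURUUU (positions: [(0, 0), (-1, 0), (-1, 1), (0, 1), (0, 2), (1, 2), (1, 3), (1, 4), (1, 5)])
Fold: move[0]->R => RURURUUU (positions: [(0, 0), (1, 0), (1, 1), (2, 1), (2, 2), (3, 2), (3, 3), (3, 4), (3, 5)])

Answer: (0,0) (1,0) (1,1) (2,1) (2,2) (3,2) (3,3) (3,4) (3,5)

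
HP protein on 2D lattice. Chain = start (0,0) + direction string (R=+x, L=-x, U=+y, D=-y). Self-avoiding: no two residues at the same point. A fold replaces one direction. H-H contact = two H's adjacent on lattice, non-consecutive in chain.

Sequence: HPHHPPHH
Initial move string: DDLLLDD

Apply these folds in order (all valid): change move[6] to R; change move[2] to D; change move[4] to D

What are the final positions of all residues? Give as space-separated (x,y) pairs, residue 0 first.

Answer: (0,0) (0,-1) (0,-2) (0,-3) (-1,-3) (-1,-4) (-1,-5) (0,-5)

Derivation:
Initial moves: DDLLLDD
Fold: move[6]->R => DDLLLDR (positions: [(0, 0), (0, -1), (0, -2), (-1, -2), (-2, -2), (-3, -2), (-3, -3), (-2, -3)])
Fold: move[2]->D => DDDLLDR (positions: [(0, 0), (0, -1), (0, -2), (0, -3), (-1, -3), (-2, -3), (-2, -4), (-1, -4)])
Fold: move[4]->D => DDDLDDR (positions: [(0, 0), (0, -1), (0, -2), (0, -3), (-1, -3), (-1, -4), (-1, -5), (0, -5)])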